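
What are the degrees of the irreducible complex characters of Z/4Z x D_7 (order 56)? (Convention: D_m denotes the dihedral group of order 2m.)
Dimensions: 1, 1, 1, 1, 1, 1, 1, 1, 2, 2, 2, 2, 2, 2, 2, 2, 2, 2, 2, 2

Reasoning: There are 20 irreducibles (= number of conjugacy classes). Their dimensions d_i satisfy sum d_i^2 = |G| = 56: 1 + 1 + 1 + 1 + 1 + 1 + 1 + 1 + 4 + 4 + 4 + 4 + 4 + 4 + 4 + 4 + 4 + 4 + 4 + 4 = 56. (For the product with Z/4Z: each of the 4 1-dim characters of Z/4Z tensors with each irrep of D_7, giving 4 copies of each D_7-dimension.)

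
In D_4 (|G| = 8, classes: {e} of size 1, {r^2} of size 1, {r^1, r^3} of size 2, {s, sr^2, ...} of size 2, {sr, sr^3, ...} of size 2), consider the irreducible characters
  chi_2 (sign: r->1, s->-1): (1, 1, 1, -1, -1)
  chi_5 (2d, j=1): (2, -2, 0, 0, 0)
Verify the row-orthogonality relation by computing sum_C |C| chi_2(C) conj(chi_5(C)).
Sum = 0; so <chi_2, chi_5> = 0 (distinct irreducibles are orthogonal).

Argument: Compute term by term over conjugacy classes (|C| * chi_2(C) * conj(chi_5(C))):
  1*(1)*conj(2) + 1*(1)*conj(-2) + 2*(1)*conj(0) + 2*(-1)*conj(0) + 2*(-1)*conj(0)
  = (2) + (-2) + (0) + (0) + (0)
  = 0.
Dividing by |G| = 8 gives 0/8 = 0, matching the row-orthogonality relation <chi_2, chi_5> = [chi_2 = chi_5].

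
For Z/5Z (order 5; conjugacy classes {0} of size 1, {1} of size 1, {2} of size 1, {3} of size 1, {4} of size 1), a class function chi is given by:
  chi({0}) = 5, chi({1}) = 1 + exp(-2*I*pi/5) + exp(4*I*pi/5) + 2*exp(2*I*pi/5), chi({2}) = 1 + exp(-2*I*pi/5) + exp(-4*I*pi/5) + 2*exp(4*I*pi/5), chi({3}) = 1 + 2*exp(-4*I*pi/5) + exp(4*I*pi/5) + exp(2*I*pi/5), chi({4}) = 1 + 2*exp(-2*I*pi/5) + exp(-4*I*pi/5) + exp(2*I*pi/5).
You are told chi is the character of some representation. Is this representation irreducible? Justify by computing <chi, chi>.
Not irreducible (reducible): <chi, chi> = 7 > 1.

Argument: <chi, chi> = (1/|G|) sum_C |C| * |chi(C)|^2 = (1/5)[1*|5|^2 + 1*|1 + exp(-2*I*pi/5) + exp(4*I*pi/5) + 2*exp(2*I*pi/5)|^2 + 1*|1 + exp(-2*I*pi/5) + exp(-4*I*pi/5) + 2*exp(4*I*pi/5)|^2 + 1*|1 + 2*exp(-4*I*pi/5) + exp(4*I*pi/5) + exp(2*I*pi/5)|^2 + 1*|1 + 2*exp(-2*I*pi/5) + exp(-4*I*pi/5) + exp(2*I*pi/5)|^2]
  = (1/5)[(25) + (7 + 5*exp(-2*I*pi/5) + 4*exp(-4*I*pi/5) + 4*exp(4*I*pi/5) + 5*exp(2*I*pi/5)) + (7 + 4*exp(-2*I*pi/5) + 5*exp(-4*I*pi/5) + 5*exp(4*I*pi/5) + 4*exp(2*I*pi/5)) + (7 + 4*exp(-2*I*pi/5) + 5*exp(-4*I*pi/5) + 5*exp(4*I*pi/5) + 4*exp(2*I*pi/5)) + (7 + 5*exp(-2*I*pi/5) + 4*exp(-4*I*pi/5) + 4*exp(4*I*pi/5) + 5*exp(2*I*pi/5))] = 35/5 = 7.
(Exp terms are combined using exp(i*s)*conj(exp(i*t)) = exp(i*(s-t)), and sums of them are collapsed using the identity that for every m > 1 the m distinct m-th roots of unity sum to 0, e.g. 1 + exp(2*I*pi/3) + exp(-2*I*pi/3) = 0.)
A character is irreducible iff <chi, chi> = 1, so this representation is reducible.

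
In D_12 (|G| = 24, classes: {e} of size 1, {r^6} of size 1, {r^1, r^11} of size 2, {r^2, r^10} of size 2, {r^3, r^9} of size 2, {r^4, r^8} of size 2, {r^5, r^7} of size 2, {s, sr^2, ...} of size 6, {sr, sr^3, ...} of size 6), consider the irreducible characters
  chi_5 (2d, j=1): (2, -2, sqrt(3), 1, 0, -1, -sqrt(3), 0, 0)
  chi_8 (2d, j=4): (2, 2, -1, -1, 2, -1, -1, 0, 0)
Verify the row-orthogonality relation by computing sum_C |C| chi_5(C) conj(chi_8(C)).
Sum = 0; so <chi_5, chi_8> = 0 (distinct irreducibles are orthogonal).

Reasoning: Compute term by term over conjugacy classes (|C| * chi_5(C) * conj(chi_8(C))):
  1*(2)*conj(2) + 1*(-2)*conj(2) + 2*(sqrt(3))*conj(-1) + 2*(1)*conj(-1) + 2*(0)*conj(2) + 2*(-1)*conj(-1) + 2*(-sqrt(3))*conj(-1) + 6*(0)*conj(0) + 6*(0)*conj(0)
  = (4) + (-4) + (-2*sqrt(3)) + (-2) + (0) + (2) + (2*sqrt(3)) + (0) + (0)
  = 0.
Dividing by |G| = 24 gives 0/24 = 0, matching the row-orthogonality relation <chi_5, chi_8> = [chi_5 = chi_8].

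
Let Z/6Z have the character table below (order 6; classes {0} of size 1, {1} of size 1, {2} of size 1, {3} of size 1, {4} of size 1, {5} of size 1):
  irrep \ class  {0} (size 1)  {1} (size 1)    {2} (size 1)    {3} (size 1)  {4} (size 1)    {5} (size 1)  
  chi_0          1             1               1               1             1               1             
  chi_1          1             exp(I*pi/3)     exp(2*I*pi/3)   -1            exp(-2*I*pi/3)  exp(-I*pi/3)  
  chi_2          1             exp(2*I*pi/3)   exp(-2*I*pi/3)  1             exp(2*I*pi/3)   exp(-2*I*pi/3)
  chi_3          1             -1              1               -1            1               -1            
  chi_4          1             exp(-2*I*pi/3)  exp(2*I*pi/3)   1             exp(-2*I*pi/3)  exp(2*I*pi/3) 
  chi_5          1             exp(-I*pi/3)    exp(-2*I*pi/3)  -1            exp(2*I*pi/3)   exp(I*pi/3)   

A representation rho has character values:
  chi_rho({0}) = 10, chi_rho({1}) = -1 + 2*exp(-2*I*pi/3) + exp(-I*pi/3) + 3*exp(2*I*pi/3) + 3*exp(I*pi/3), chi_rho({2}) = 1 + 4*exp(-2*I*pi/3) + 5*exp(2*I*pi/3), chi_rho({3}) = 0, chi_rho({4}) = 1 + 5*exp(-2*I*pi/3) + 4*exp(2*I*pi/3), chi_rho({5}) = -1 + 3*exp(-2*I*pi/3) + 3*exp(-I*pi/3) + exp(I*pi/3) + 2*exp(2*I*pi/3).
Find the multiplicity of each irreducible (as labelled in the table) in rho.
Multiplicities: chi_0: 0, chi_1: 3, chi_2: 3, chi_3: 1, chi_4: 2, chi_5: 1.

Proof sketch: Use <chi_rho, chi> = (1/|G|) sum_C |C| * chi_rho(C) * conj(chi(C)) with |G| = 6 for each irreducible chi in the table:
  <chi_rho, chi_0> = (1/6)[1*(10)*conj(1) + 1*(-1 + 2*exp(-2*I*pi/3) + exp(-I*pi/3) + 3*exp(2*I*pi/3) + 3*exp(I*pi/3))*conj(1) + 1*(1 + 4*exp(-2*I*pi/3) + 5*exp(2*I*pi/3))*conj(1) + 1*(0)*conj(1) + 1*(1 + 5*exp(-2*I*pi/3) + 4*exp(2*I*pi/3))*conj(1) + 1*(-1 + 3*exp(-2*I*pi/3) + 3*exp(-I*pi/3) + exp(I*pi/3) + 2*exp(2*I*pi/3))*conj(1)]
      = (1/6)[(10) + (-1 + 2*exp(-2*I*pi/3) + exp(-I*pi/3) + 3*exp(2*I*pi/3) + 3*exp(I*pi/3)) + (1 + 4*exp(-2*I*pi/3) + 5*exp(2*I*pi/3)) + (0) + (1 + 5*exp(-2*I*pi/3) + 4*exp(2*I*pi/3)) + (-1 + 3*exp(-2*I*pi/3) + 3*exp(-I*pi/3) + exp(I*pi/3) + 2*exp(2*I*pi/3))] = 0/6 = 0
  <chi_rho, chi_1> = (1/6)[1*(10)*conj(1) + 1*(-1 + 2*exp(-2*I*pi/3) + exp(-I*pi/3) + 3*exp(2*I*pi/3) + 3*exp(I*pi/3))*conj(exp(I*pi/3)) + 1*(1 + 4*exp(-2*I*pi/3) + 5*exp(2*I*pi/3))*conj(exp(2*I*pi/3)) + 1*(0)*conj(-1) + 1*(1 + 5*exp(-2*I*pi/3) + 4*exp(2*I*pi/3))*conj(exp(-2*I*pi/3)) + 1*(-1 + 3*exp(-2*I*pi/3) + 3*exp(-I*pi/3) + exp(I*pi/3) + 2*exp(2*I*pi/3))*conj(exp(-I*pi/3))]
      = (1/6)[(10) + (1 + exp(-2*I*pi/3) - exp(-I*pi/3) + 3*exp(I*pi/3)) + (5 + exp(-2*I*pi/3) + 4*exp(2*I*pi/3)) + (0) + (5 + 4*exp(-2*I*pi/3) + exp(2*I*pi/3)) + (1 + 3*exp(-I*pi/3) - exp(I*pi/3) + exp(2*I*pi/3))] = 18/6 = 3
  <chi_rho, chi_2> = (1/6)[1*(10)*conj(1) + 1*(-1 + 2*exp(-2*I*pi/3) + exp(-I*pi/3) + 3*exp(2*I*pi/3) + 3*exp(I*pi/3))*conj(exp(2*I*pi/3)) + 1*(1 + 4*exp(-2*I*pi/3) + 5*exp(2*I*pi/3))*conj(exp(-2*I*pi/3)) + 1*(0)*conj(1) + 1*(1 + 5*exp(-2*I*pi/3) + 4*exp(2*I*pi/3))*conj(exp(2*I*pi/3)) + 1*(-1 + 3*exp(-2*I*pi/3) + 3*exp(-I*pi/3) + exp(I*pi/3) + 2*exp(2*I*pi/3))*conj(exp(-2*I*pi/3))]
      = (1/6)[(10) + (3) + (4 + 5*exp(-2*I*pi/3) + exp(2*I*pi/3)) + (0) + (4 + exp(-2*I*pi/3) + 5*exp(2*I*pi/3)) + (3)] = 18/6 = 3
  <chi_rho, chi_3> = (1/6)[1*(10)*conj(1) + 1*(-1 + 2*exp(-2*I*pi/3) + exp(-I*pi/3) + 3*exp(2*I*pi/3) + 3*exp(I*pi/3))*conj(-1) + 1*(1 + 4*exp(-2*I*pi/3) + 5*exp(2*I*pi/3))*conj(1) + 1*(0)*conj(-1) + 1*(1 + 5*exp(-2*I*pi/3) + 4*exp(2*I*pi/3))*conj(1) + 1*(-1 + 3*exp(-2*I*pi/3) + 3*exp(-I*pi/3) + exp(I*pi/3) + 2*exp(2*I*pi/3))*conj(-1)]
      = (1/6)[(10) + (1 - 3*exp(I*pi/3) - 3*exp(2*I*pi/3) - exp(-I*pi/3) - 2*exp(-2*I*pi/3)) + (1 + 4*exp(-2*I*pi/3) + 5*exp(2*I*pi/3)) + (0) + (1 + 5*exp(-2*I*pi/3) + 4*exp(2*I*pi/3)) + (1 - 2*exp(2*I*pi/3) - exp(I*pi/3) - 3*exp(-I*pi/3) - 3*exp(-2*I*pi/3))] = 6/6 = 1
  <chi_rho, chi_4> = (1/6)[1*(10)*conj(1) + 1*(-1 + 2*exp(-2*I*pi/3) + exp(-I*pi/3) + 3*exp(2*I*pi/3) + 3*exp(I*pi/3))*conj(exp(-2*I*pi/3)) + 1*(1 + 4*exp(-2*I*pi/3) + 5*exp(2*I*pi/3))*conj(exp(2*I*pi/3)) + 1*(0)*conj(1) + 1*(1 + 5*exp(-2*I*pi/3) + 4*exp(2*I*pi/3))*conj(exp(-2*I*pi/3)) + 1*(-1 + 3*exp(-2*I*pi/3) + 3*exp(-I*pi/3) + exp(I*pi/3) + 2*exp(2*I*pi/3))*conj(exp(2*I*pi/3))]
      = (1/6)[(10) + (-1 + 3*exp(-2*I*pi/3) - exp(2*I*pi/3) + exp(I*pi/3)) + (5 + exp(-2*I*pi/3) + 4*exp(2*I*pi/3)) + (0) + (5 + 4*exp(-2*I*pi/3) + exp(2*I*pi/3)) + (-1 + exp(-I*pi/3) - exp(-2*I*pi/3) + 3*exp(2*I*pi/3))] = 12/6 = 2
  <chi_rho, chi_5> = (1/6)[1*(10)*conj(1) + 1*(-1 + 2*exp(-2*I*pi/3) + exp(-I*pi/3) + 3*exp(2*I*pi/3) + 3*exp(I*pi/3))*conj(exp(-I*pi/3)) + 1*(1 + 4*exp(-2*I*pi/3) + 5*exp(2*I*pi/3))*conj(exp(-2*I*pi/3)) + 1*(0)*conj(-1) + 1*(1 + 5*exp(-2*I*pi/3) + 4*exp(2*I*pi/3))*conj(exp(2*I*pi/3)) + 1*(-1 + 3*exp(-2*I*pi/3) + 3*exp(-I*pi/3) + exp(I*pi/3) + 2*exp(2*I*pi/3))*conj(exp(I*pi/3))]
      = (1/6)[(10) + (-3) + (4 + 5*exp(-2*I*pi/3) + exp(2*I*pi/3)) + (0) + (4 + exp(-2*I*pi/3) + 5*exp(2*I*pi/3)) + (-3)] = 6/6 = 1
(Exp terms are combined using exp(i*s)*conj(exp(i*t)) = exp(i*(s-t)), and sums of them are collapsed using the identity that for every m > 1 the m distinct m-th roots of unity sum to 0, e.g. 1 + exp(2*I*pi/3) + exp(-2*I*pi/3) = 0.)
Dimension check: dim(rho) = sum (mult * dim) = 0*1 + 3*1 + 3*1 + 1*1 + 2*1 + 1*1 = 10 = chi_rho(e) = 10.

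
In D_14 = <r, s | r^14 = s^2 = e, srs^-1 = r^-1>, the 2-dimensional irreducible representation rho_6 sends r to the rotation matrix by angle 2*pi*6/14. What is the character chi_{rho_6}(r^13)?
chi_{rho_6}(r^13) = 2*cos(2*pi*6*13/14) = -2*cos(pi/7)

Argument: rho_6(r^13) is rotation by angle 2*pi*6*13/14, whose trace is 2*cos(2*pi*6*13/14) = -2*cos(pi/7).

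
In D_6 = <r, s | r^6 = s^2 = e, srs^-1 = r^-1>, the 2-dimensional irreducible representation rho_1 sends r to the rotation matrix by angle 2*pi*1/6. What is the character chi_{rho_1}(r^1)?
chi_{rho_1}(r^1) = 2*cos(2*pi*1*1/6) = 1

Argument: rho_1(r^1) is rotation by angle 2*pi*1*1/6, whose trace is 2*cos(2*pi*1*1/6) = 1.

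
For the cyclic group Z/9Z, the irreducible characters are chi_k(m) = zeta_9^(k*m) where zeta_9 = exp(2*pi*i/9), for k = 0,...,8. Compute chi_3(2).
chi_3(2) = zeta_9^6 = exp(-2*I*pi/3)

Details: chi_3(2) = zeta_9^(3*2) = zeta_9^6. Since zeta_9^9 = 1, this equals zeta_9^6 = exp(2*pi*i*6/9) = exp(-2*I*pi/3).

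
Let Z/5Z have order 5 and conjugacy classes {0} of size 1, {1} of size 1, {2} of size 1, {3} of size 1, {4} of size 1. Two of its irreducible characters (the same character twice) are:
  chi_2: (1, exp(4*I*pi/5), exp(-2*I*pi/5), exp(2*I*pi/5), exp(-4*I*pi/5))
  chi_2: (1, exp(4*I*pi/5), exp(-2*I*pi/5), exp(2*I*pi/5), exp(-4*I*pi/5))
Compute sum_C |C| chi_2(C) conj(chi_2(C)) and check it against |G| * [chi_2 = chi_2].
Sum = 5 = |G| = 5; so <chi_2, chi_2> = 1 (norm-1 confirms irreducibility).

Justification: Compute term by term over conjugacy classes (|C| * chi_2(C) * conj(chi_2(C))):
  1*(1)*conj(1) + 1*(exp(4*I*pi/5))*conj(exp(4*I*pi/5)) + 1*(exp(-2*I*pi/5))*conj(exp(-2*I*pi/5)) + 1*(exp(2*I*pi/5))*conj(exp(2*I*pi/5)) + 1*(exp(-4*I*pi/5))*conj(exp(-4*I*pi/5))
  = (1) + (1) + (1) + (1) + (1)
  = 5.
(Exp terms are combined using exp(i*s)*conj(exp(i*t)) = exp(i*(s-t)), and sums of them are collapsed using the identity that for every m > 1 the m distinct m-th roots of unity sum to 0, e.g. 1 + exp(2*I*pi/3) + exp(-2*I*pi/3) = 0.)
Dividing by |G| = 5 gives 5/5 = 1, matching the row-orthogonality relation <chi_2, chi_2> = [chi_2 = chi_2].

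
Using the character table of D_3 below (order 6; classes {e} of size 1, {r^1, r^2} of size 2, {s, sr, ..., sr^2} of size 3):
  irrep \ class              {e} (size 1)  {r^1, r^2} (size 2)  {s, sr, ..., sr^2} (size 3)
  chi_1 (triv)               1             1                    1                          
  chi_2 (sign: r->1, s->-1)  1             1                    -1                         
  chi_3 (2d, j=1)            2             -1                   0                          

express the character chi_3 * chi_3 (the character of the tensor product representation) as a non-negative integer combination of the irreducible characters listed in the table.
chi_3 tensor chi_3 = chi_1 + chi_2 + chi_3 (all other irreducibles have multiplicity 0).

Derivation: The character of a tensor product is the pointwise product (chi_3 * chi_3)(C) = chi_3(C) * chi_3(C):
  {e}: (2)*(2), {r^1, r^2}: (-1)*(-1), {s, sr, ..., sr^2}: (0)*(0)
so (chi_3 * chi_3) takes values
  {e} -> 4, {r^1, r^2} -> 1, {s, sr, ..., sr^2} -> 0.
Now take the inner product of this character with each irreducible chi from the table, <chi_3*chi_3, chi> = (1/6) sum_C |C| (chi_3*chi_3)(C) conj(chi(C)):
  <chi_3*chi_3, chi_1> = (1/6)[1*(4)*conj(1) + 2*(1)*conj(1) + 3*(0)*conj(1)]
      = (1/6)[(4) + (2) + (0)] = 6/6 = 1
  <chi_3*chi_3, chi_2> = (1/6)[1*(4)*conj(1) + 2*(1)*conj(1) + 3*(0)*conj(-1)]
      = (1/6)[(4) + (2) + (0)] = 6/6 = 1
  <chi_3*chi_3, chi_3> = (1/6)[1*(4)*conj(2) + 2*(1)*conj(-1) + 3*(0)*conj(0)]
      = (1/6)[(8) + (-2) + (0)] = 6/6 = 1
Hence the multiplicities are chi_1: 1, chi_2: 1, chi_3: 1. Dimension check: dim(chi_3)*dim(chi_3) = 2*2 = 4 and sum (mult * dim) = 1*1 + 1*1 + 1*2 = 4.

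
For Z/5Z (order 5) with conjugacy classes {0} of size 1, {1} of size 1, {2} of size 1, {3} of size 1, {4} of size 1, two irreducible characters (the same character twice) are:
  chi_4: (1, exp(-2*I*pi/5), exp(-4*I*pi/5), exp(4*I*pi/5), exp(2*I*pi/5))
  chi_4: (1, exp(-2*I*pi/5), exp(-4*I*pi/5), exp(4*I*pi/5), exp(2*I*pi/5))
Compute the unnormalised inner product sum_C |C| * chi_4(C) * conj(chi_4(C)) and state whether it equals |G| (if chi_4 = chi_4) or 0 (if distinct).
Sum = 5 = |G| = 5; so <chi_4, chi_4> = 1 (norm-1 confirms irreducibility).

Derivation: Compute term by term over conjugacy classes (|C| * chi_4(C) * conj(chi_4(C))):
  1*(1)*conj(1) + 1*(exp(-2*I*pi/5))*conj(exp(-2*I*pi/5)) + 1*(exp(-4*I*pi/5))*conj(exp(-4*I*pi/5)) + 1*(exp(4*I*pi/5))*conj(exp(4*I*pi/5)) + 1*(exp(2*I*pi/5))*conj(exp(2*I*pi/5))
  = (1) + (1) + (1) + (1) + (1)
  = 5.
(Exp terms are combined using exp(i*s)*conj(exp(i*t)) = exp(i*(s-t)), and sums of them are collapsed using the identity that for every m > 1 the m distinct m-th roots of unity sum to 0, e.g. 1 + exp(2*I*pi/3) + exp(-2*I*pi/3) = 0.)
Dividing by |G| = 5 gives 5/5 = 1, matching the row-orthogonality relation <chi_4, chi_4> = [chi_4 = chi_4].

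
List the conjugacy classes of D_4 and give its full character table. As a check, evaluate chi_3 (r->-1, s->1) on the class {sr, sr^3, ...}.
Conjugacy classes: {e} of size 1, {r^2} of size 1, {r^1, r^3} of size 2, {s, sr^2, ...} of size 2, {sr, sr^3, ...} of size 2.
Character table:
  irrep \ class              {e} (size 1)  {r^2} (size 1)  {r^1, r^3} (size 2)  {s, sr^2, ...} (size 2)  {sr, sr^3, ...} (size 2)
  chi_1 (triv)               1             1               1                    1                        1                       
  chi_2 (sign: r->1, s->-1)  1             1               1                    -1                       -1                      
  chi_3 (r->-1, s->1)        1             1               -1                   1                        -1                      
  chi_4 (r->-1, s->-1)       1             1               -1                   -1                       1                       
  chi_5 (2d, j=1)            2             -2              0                    0                        0                       

Spot check: chi_3 (r->-1, s->1) on {sr, sr^3, ...} = -1.

Working: D_4 has order 2*4 = 8 with 5 conjugacy classes, hence 5 irreducibles. Sum of squared dims 1 + 1 + 1 + 1 + 4 = 8 = |G|. Linear characters come from the abelianisation; the 2-dimensional irreps have character r^k -> 2*cos(2*pi*j*k/4), reflections -> 0.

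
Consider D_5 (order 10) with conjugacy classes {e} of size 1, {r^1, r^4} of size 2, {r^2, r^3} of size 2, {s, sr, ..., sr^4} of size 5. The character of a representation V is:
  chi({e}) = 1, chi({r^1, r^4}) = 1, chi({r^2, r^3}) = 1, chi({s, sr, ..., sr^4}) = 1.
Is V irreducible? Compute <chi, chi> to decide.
Irreducible: <chi, chi> = 1.

Explanation: <chi, chi> = (1/|G|) sum_C |C| * |chi(C)|^2 = (1/10)[1*|1|^2 + 2*|1|^2 + 2*|1|^2 + 5*|1|^2]
  = (1/10)[(1) + (2) + (2) + (5)] = 10/10 = 1.
A character is irreducible iff <chi, chi> = 1, so this representation is irreducible.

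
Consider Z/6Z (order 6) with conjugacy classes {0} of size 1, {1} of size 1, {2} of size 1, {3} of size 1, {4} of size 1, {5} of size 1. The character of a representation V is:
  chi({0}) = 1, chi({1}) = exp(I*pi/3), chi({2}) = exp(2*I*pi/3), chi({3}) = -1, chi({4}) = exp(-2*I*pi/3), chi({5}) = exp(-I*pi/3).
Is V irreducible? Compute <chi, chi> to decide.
Irreducible: <chi, chi> = 1.

Argument: <chi, chi> = (1/|G|) sum_C |C| * |chi(C)|^2 = (1/6)[1*|1|^2 + 1*|exp(I*pi/3)|^2 + 1*|exp(2*I*pi/3)|^2 + 1*|-1|^2 + 1*|exp(-2*I*pi/3)|^2 + 1*|exp(-I*pi/3)|^2]
  = (1/6)[(1) + (1) + (1) + (1) + (1) + (1)] = 6/6 = 1.
(Exp terms are combined using exp(i*s)*conj(exp(i*t)) = exp(i*(s-t)), and sums of them are collapsed using the identity that for every m > 1 the m distinct m-th roots of unity sum to 0, e.g. 1 + exp(2*I*pi/3) + exp(-2*I*pi/3) = 0.)
A character is irreducible iff <chi, chi> = 1, so this representation is irreducible.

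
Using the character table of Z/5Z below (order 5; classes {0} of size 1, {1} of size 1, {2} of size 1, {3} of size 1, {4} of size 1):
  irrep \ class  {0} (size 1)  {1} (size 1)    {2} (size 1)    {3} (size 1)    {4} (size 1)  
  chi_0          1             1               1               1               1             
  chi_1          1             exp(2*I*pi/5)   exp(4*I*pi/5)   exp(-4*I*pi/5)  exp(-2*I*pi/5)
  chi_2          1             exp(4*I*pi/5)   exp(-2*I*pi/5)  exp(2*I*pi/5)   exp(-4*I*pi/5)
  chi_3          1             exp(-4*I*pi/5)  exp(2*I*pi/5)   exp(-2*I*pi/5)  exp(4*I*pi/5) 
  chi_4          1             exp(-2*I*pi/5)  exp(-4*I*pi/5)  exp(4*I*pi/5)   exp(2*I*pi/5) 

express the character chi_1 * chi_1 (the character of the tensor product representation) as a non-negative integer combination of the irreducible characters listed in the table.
chi_1 tensor chi_1 = chi_2 (all other irreducibles have multiplicity 0).

Details: The character of a tensor product is the pointwise product (chi_1 * chi_1)(C) = chi_1(C) * chi_1(C):
  {0}: (1)*(1), {1}: (exp(2*I*pi/5))*(exp(2*I*pi/5)), {2}: (exp(4*I*pi/5))*(exp(4*I*pi/5)), {3}: (exp(-4*I*pi/5))*(exp(-4*I*pi/5)), {4}: (exp(-2*I*pi/5))*(exp(-2*I*pi/5))
so (chi_1 * chi_1) takes values
  {0} -> 1, {1} -> exp(4*I*pi/5), {2} -> exp(-2*I*pi/5), {3} -> exp(2*I*pi/5), {4} -> exp(-4*I*pi/5).
Now take the inner product of this character with each irreducible chi from the table, <chi_1*chi_1, chi> = (1/5) sum_C |C| (chi_1*chi_1)(C) conj(chi(C)):
  <chi_1*chi_1, chi_0> = (1/5)[1*(1)*conj(1) + 1*(exp(4*I*pi/5))*conj(1) + 1*(exp(-2*I*pi/5))*conj(1) + 1*(exp(2*I*pi/5))*conj(1) + 1*(exp(-4*I*pi/5))*conj(1)]
      = (1/5)[(1) + (exp(4*I*pi/5)) + (exp(-2*I*pi/5)) + (exp(2*I*pi/5)) + (exp(-4*I*pi/5))] = 0/5 = 0
  <chi_1*chi_1, chi_1> = (1/5)[1*(1)*conj(1) + 1*(exp(4*I*pi/5))*conj(exp(2*I*pi/5)) + 1*(exp(-2*I*pi/5))*conj(exp(4*I*pi/5)) + 1*(exp(2*I*pi/5))*conj(exp(-4*I*pi/5)) + 1*(exp(-4*I*pi/5))*conj(exp(-2*I*pi/5))]
      = (1/5)[(1) + (exp(2*I*pi/5)) + (exp(4*I*pi/5)) + (exp(-4*I*pi/5)) + (exp(-2*I*pi/5))] = 0/5 = 0
  <chi_1*chi_1, chi_2> = (1/5)[1*(1)*conj(1) + 1*(exp(4*I*pi/5))*conj(exp(4*I*pi/5)) + 1*(exp(-2*I*pi/5))*conj(exp(-2*I*pi/5)) + 1*(exp(2*I*pi/5))*conj(exp(2*I*pi/5)) + 1*(exp(-4*I*pi/5))*conj(exp(-4*I*pi/5))]
      = (1/5)[(1) + (1) + (1) + (1) + (1)] = 5/5 = 1
  <chi_1*chi_1, chi_3> = (1/5)[1*(1)*conj(1) + 1*(exp(4*I*pi/5))*conj(exp(-4*I*pi/5)) + 1*(exp(-2*I*pi/5))*conj(exp(2*I*pi/5)) + 1*(exp(2*I*pi/5))*conj(exp(-2*I*pi/5)) + 1*(exp(-4*I*pi/5))*conj(exp(4*I*pi/5))]
      = (1/5)[(1) + (exp(-2*I*pi/5)) + (exp(-4*I*pi/5)) + (exp(4*I*pi/5)) + (exp(2*I*pi/5))] = 0/5 = 0
  <chi_1*chi_1, chi_4> = (1/5)[1*(1)*conj(1) + 1*(exp(4*I*pi/5))*conj(exp(-2*I*pi/5)) + 1*(exp(-2*I*pi/5))*conj(exp(-4*I*pi/5)) + 1*(exp(2*I*pi/5))*conj(exp(4*I*pi/5)) + 1*(exp(-4*I*pi/5))*conj(exp(2*I*pi/5))]
      = (1/5)[(1) + (exp(-4*I*pi/5)) + (exp(2*I*pi/5)) + (exp(-2*I*pi/5)) + (exp(4*I*pi/5))] = 0/5 = 0
(Exp terms are combined using exp(i*s)*conj(exp(i*t)) = exp(i*(s-t)), and sums of them are collapsed using the identity that for every m > 1 the m distinct m-th roots of unity sum to 0, e.g. 1 + exp(2*I*pi/3) + exp(-2*I*pi/3) = 0.)
Hence the multiplicities are chi_2: 1. Dimension check: dim(chi_1)*dim(chi_1) = 1*1 = 1 and sum (mult * dim) = 1*1 = 1.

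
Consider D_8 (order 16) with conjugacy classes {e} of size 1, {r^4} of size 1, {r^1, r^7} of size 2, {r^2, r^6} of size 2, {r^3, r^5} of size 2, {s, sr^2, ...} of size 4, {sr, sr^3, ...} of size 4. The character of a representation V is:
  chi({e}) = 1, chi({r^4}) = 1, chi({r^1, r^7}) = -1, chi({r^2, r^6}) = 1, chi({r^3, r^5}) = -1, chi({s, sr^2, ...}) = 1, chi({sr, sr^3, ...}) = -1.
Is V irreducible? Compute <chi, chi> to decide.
Irreducible: <chi, chi> = 1.

Working: <chi, chi> = (1/|G|) sum_C |C| * |chi(C)|^2 = (1/16)[1*|1|^2 + 1*|1|^2 + 2*|-1|^2 + 2*|1|^2 + 2*|-1|^2 + 4*|1|^2 + 4*|-1|^2]
  = (1/16)[(1) + (1) + (2) + (2) + (2) + (4) + (4)] = 16/16 = 1.
A character is irreducible iff <chi, chi> = 1, so this representation is irreducible.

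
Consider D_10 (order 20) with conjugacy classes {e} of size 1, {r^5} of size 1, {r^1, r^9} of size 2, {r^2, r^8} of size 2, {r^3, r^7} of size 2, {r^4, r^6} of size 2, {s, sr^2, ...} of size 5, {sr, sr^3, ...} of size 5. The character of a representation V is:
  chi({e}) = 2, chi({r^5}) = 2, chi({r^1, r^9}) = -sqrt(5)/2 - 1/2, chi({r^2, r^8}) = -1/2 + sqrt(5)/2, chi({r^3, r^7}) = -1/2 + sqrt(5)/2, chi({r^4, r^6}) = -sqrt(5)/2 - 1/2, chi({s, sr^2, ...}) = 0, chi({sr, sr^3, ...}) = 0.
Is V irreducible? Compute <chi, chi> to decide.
Irreducible: <chi, chi> = 1.

Why: <chi, chi> = (1/|G|) sum_C |C| * |chi(C)|^2 = (1/20)[1*|2|^2 + 1*|2|^2 + 2*|-sqrt(5)/2 - 1/2|^2 + 2*|-1/2 + sqrt(5)/2|^2 + 2*|-1/2 + sqrt(5)/2|^2 + 2*|-sqrt(5)/2 - 1/2|^2 + 5*|0|^2 + 5*|0|^2]
  = (1/20)[(4) + (4) + (sqrt(5) + 3) + (3 - sqrt(5)) + (3 - sqrt(5)) + (sqrt(5) + 3) + (0) + (0)] = 20/20 = 1.
A character is irreducible iff <chi, chi> = 1, so this representation is irreducible.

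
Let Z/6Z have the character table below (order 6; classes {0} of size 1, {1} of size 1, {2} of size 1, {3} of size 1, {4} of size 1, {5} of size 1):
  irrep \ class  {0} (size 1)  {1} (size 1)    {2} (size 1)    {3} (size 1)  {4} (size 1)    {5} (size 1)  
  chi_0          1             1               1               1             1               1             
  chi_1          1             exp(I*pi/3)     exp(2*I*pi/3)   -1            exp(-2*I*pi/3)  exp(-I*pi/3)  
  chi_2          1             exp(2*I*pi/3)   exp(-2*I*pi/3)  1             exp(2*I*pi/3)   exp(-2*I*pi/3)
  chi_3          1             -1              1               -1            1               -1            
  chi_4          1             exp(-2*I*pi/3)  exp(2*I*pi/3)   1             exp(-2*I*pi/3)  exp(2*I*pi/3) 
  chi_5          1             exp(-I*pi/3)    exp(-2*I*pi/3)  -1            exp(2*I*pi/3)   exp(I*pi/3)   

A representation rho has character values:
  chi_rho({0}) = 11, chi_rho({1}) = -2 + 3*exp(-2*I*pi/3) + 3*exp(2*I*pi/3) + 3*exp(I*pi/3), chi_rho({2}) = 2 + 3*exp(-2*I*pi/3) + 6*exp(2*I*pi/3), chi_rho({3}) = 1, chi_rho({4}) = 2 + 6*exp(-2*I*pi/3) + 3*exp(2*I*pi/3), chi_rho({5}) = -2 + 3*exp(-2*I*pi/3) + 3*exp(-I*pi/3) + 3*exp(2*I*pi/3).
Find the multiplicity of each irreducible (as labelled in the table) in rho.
Multiplicities: chi_0: 0, chi_1: 3, chi_2: 3, chi_3: 2, chi_4: 3, chi_5: 0.

Explanation: Use <chi_rho, chi> = (1/|G|) sum_C |C| * chi_rho(C) * conj(chi(C)) with |G| = 6 for each irreducible chi in the table:
  <chi_rho, chi_0> = (1/6)[1*(11)*conj(1) + 1*(-2 + 3*exp(-2*I*pi/3) + 3*exp(2*I*pi/3) + 3*exp(I*pi/3))*conj(1) + 1*(2 + 3*exp(-2*I*pi/3) + 6*exp(2*I*pi/3))*conj(1) + 1*(1)*conj(1) + 1*(2 + 6*exp(-2*I*pi/3) + 3*exp(2*I*pi/3))*conj(1) + 1*(-2 + 3*exp(-2*I*pi/3) + 3*exp(-I*pi/3) + 3*exp(2*I*pi/3))*conj(1)]
      = (1/6)[(11) + (-2 + 3*exp(-2*I*pi/3) + 3*exp(2*I*pi/3) + 3*exp(I*pi/3)) + (2 + 3*exp(-2*I*pi/3) + 6*exp(2*I*pi/3)) + (1) + (2 + 6*exp(-2*I*pi/3) + 3*exp(2*I*pi/3)) + (-2 + 3*exp(-2*I*pi/3) + 3*exp(-I*pi/3) + 3*exp(2*I*pi/3))] = 0/6 = 0
  <chi_rho, chi_1> = (1/6)[1*(11)*conj(1) + 1*(-2 + 3*exp(-2*I*pi/3) + 3*exp(2*I*pi/3) + 3*exp(I*pi/3))*conj(exp(I*pi/3)) + 1*(2 + 3*exp(-2*I*pi/3) + 6*exp(2*I*pi/3))*conj(exp(2*I*pi/3)) + 1*(1)*conj(-1) + 1*(2 + 6*exp(-2*I*pi/3) + 3*exp(2*I*pi/3))*conj(exp(-2*I*pi/3)) + 1*(-2 + 3*exp(-2*I*pi/3) + 3*exp(-I*pi/3) + 3*exp(2*I*pi/3))*conj(exp(-I*pi/3))]
      = (1/6)[(11) + (-2*exp(-I*pi/3) + 3*exp(I*pi/3)) + (6 + 2*exp(-2*I*pi/3) + 3*exp(2*I*pi/3)) + (-1) + (6 + 3*exp(-2*I*pi/3) + 2*exp(2*I*pi/3)) + (3*exp(-I*pi/3) - 2*exp(I*pi/3))] = 18/6 = 3
  <chi_rho, chi_2> = (1/6)[1*(11)*conj(1) + 1*(-2 + 3*exp(-2*I*pi/3) + 3*exp(2*I*pi/3) + 3*exp(I*pi/3))*conj(exp(2*I*pi/3)) + 1*(2 + 3*exp(-2*I*pi/3) + 6*exp(2*I*pi/3))*conj(exp(-2*I*pi/3)) + 1*(1)*conj(1) + 1*(2 + 6*exp(-2*I*pi/3) + 3*exp(2*I*pi/3))*conj(exp(2*I*pi/3)) + 1*(-2 + 3*exp(-2*I*pi/3) + 3*exp(-I*pi/3) + 3*exp(2*I*pi/3))*conj(exp(-2*I*pi/3))]
      = (1/6)[(11) + (3 + 3*exp(-I*pi/3) - 2*exp(-2*I*pi/3) + 3*exp(2*I*pi/3)) + (3 + 6*exp(-2*I*pi/3) + 2*exp(2*I*pi/3)) + (1) + (3 + 2*exp(-2*I*pi/3) + 6*exp(2*I*pi/3)) + (3 + 3*exp(-2*I*pi/3) - 2*exp(2*I*pi/3) + 3*exp(I*pi/3))] = 18/6 = 3
  <chi_rho, chi_3> = (1/6)[1*(11)*conj(1) + 1*(-2 + 3*exp(-2*I*pi/3) + 3*exp(2*I*pi/3) + 3*exp(I*pi/3))*conj(-1) + 1*(2 + 3*exp(-2*I*pi/3) + 6*exp(2*I*pi/3))*conj(1) + 1*(1)*conj(-1) + 1*(2 + 6*exp(-2*I*pi/3) + 3*exp(2*I*pi/3))*conj(1) + 1*(-2 + 3*exp(-2*I*pi/3) + 3*exp(-I*pi/3) + 3*exp(2*I*pi/3))*conj(-1)]
      = (1/6)[(11) + (2 - 3*exp(I*pi/3) - 3*exp(2*I*pi/3) - 3*exp(-2*I*pi/3)) + (2 + 3*exp(-2*I*pi/3) + 6*exp(2*I*pi/3)) + (-1) + (2 + 6*exp(-2*I*pi/3) + 3*exp(2*I*pi/3)) + (2 - 3*exp(2*I*pi/3) - 3*exp(-I*pi/3) - 3*exp(-2*I*pi/3))] = 12/6 = 2
  <chi_rho, chi_4> = (1/6)[1*(11)*conj(1) + 1*(-2 + 3*exp(-2*I*pi/3) + 3*exp(2*I*pi/3) + 3*exp(I*pi/3))*conj(exp(-2*I*pi/3)) + 1*(2 + 3*exp(-2*I*pi/3) + 6*exp(2*I*pi/3))*conj(exp(2*I*pi/3)) + 1*(1)*conj(1) + 1*(2 + 6*exp(-2*I*pi/3) + 3*exp(2*I*pi/3))*conj(exp(-2*I*pi/3)) + 1*(-2 + 3*exp(-2*I*pi/3) + 3*exp(-I*pi/3) + 3*exp(2*I*pi/3))*conj(exp(2*I*pi/3))]
      = (1/6)[(11) + (3*exp(-2*I*pi/3) - 2*exp(2*I*pi/3)) + (6 + 2*exp(-2*I*pi/3) + 3*exp(2*I*pi/3)) + (1) + (6 + 3*exp(-2*I*pi/3) + 2*exp(2*I*pi/3)) + (-2*exp(-2*I*pi/3) + 3*exp(2*I*pi/3))] = 18/6 = 3
  <chi_rho, chi_5> = (1/6)[1*(11)*conj(1) + 1*(-2 + 3*exp(-2*I*pi/3) + 3*exp(2*I*pi/3) + 3*exp(I*pi/3))*conj(exp(-I*pi/3)) + 1*(2 + 3*exp(-2*I*pi/3) + 6*exp(2*I*pi/3))*conj(exp(-2*I*pi/3)) + 1*(1)*conj(-1) + 1*(2 + 6*exp(-2*I*pi/3) + 3*exp(2*I*pi/3))*conj(exp(2*I*pi/3)) + 1*(-2 + 3*exp(-2*I*pi/3) + 3*exp(-I*pi/3) + 3*exp(2*I*pi/3))*conj(exp(I*pi/3))]
      = (1/6)[(11) + (-3 + 3*exp(-I*pi/3) - 2*exp(I*pi/3) + 3*exp(2*I*pi/3)) + (3 + 6*exp(-2*I*pi/3) + 2*exp(2*I*pi/3)) + (-1) + (3 + 2*exp(-2*I*pi/3) + 6*exp(2*I*pi/3)) + (-3 + 3*exp(-2*I*pi/3) - 2*exp(-I*pi/3) + 3*exp(I*pi/3))] = 0/6 = 0
(Exp terms are combined using exp(i*s)*conj(exp(i*t)) = exp(i*(s-t)), and sums of them are collapsed using the identity that for every m > 1 the m distinct m-th roots of unity sum to 0, e.g. 1 + exp(2*I*pi/3) + exp(-2*I*pi/3) = 0.)
Dimension check: dim(rho) = sum (mult * dim) = 0*1 + 3*1 + 3*1 + 2*1 + 3*1 + 0*1 = 11 = chi_rho(e) = 11.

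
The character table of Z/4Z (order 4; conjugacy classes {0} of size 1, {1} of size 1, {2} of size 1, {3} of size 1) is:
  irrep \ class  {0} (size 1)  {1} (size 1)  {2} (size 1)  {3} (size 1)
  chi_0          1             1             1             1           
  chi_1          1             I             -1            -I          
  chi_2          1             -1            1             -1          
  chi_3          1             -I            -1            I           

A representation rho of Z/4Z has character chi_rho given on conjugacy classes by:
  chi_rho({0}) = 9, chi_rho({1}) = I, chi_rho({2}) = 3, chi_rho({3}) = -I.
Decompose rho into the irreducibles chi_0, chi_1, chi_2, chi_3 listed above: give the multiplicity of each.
Multiplicities: chi_0: 3, chi_1: 2, chi_2: 3, chi_3: 1.

Explanation: Use <chi_rho, chi> = (1/|G|) sum_C |C| * chi_rho(C) * conj(chi(C)) with |G| = 4 for each irreducible chi in the table:
  <chi_rho, chi_0> = (1/4)[1*(9)*conj(1) + 1*(I)*conj(1) + 1*(3)*conj(1) + 1*(-I)*conj(1)]
      = (1/4)[(9) + (I) + (3) + (-I)] = 12/4 = 3
  <chi_rho, chi_1> = (1/4)[1*(9)*conj(1) + 1*(I)*conj(I) + 1*(3)*conj(-1) + 1*(-I)*conj(-I)]
      = (1/4)[(9) + (1) + (-3) + (1)] = 8/4 = 2
  <chi_rho, chi_2> = (1/4)[1*(9)*conj(1) + 1*(I)*conj(-1) + 1*(3)*conj(1) + 1*(-I)*conj(-1)]
      = (1/4)[(9) + (-I) + (3) + (I)] = 12/4 = 3
  <chi_rho, chi_3> = (1/4)[1*(9)*conj(1) + 1*(I)*conj(-I) + 1*(3)*conj(-1) + 1*(-I)*conj(I)]
      = (1/4)[(9) + (-1) + (-3) + (-1)] = 4/4 = 1
(Exp terms are combined using exp(i*s)*conj(exp(i*t)) = exp(i*(s-t)), and sums of them are collapsed using the identity that for every m > 1 the m distinct m-th roots of unity sum to 0, e.g. 1 + exp(2*I*pi/3) + exp(-2*I*pi/3) = 0.)
Dimension check: dim(rho) = sum (mult * dim) = 3*1 + 2*1 + 3*1 + 1*1 = 9 = chi_rho(e) = 9.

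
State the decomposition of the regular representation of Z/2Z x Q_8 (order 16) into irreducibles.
Each irreducible V_i of dimension d_i appears with multiplicity d_i, i.e. rho_reg = (direct sum over all irreducibles V_i) d_i V_i. The irreducible dimensions for Z/2Z x Q_8 are 1, 1, 1, 1, 1, 1, 1, 1, 2, 2: 8 irreducibles of dimension 1, each with multiplicity 1; 2 irreducibles of dimension 2, each with multiplicity 2. Total dimension 8*1*1 + 2*2*2 = 16 = |G|.

General theorem: in the regular representation of a finite group G, each irreducible appears with multiplicity equal to its dimension. Check: dim(rho_reg) = sum d_i^2 = 1 + 1 + 1 + 1 + 1 + 1 + 1 + 1 + 4 + 4 = 16 = |G|.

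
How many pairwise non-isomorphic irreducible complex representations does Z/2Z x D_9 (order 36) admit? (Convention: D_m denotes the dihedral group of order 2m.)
12

Reasoning: The number of irreducible complex representations of a finite group equals its number of conjugacy classes. For a direct product, #classes(G x H) = #classes(G) * #classes(H). Z/2Z has 2 classes (abelian), D_9 has 6 classes, so 2 * 6 = 12, so Z/2Z x D_9 (order 36) has exactly 12 irreducible complex representations.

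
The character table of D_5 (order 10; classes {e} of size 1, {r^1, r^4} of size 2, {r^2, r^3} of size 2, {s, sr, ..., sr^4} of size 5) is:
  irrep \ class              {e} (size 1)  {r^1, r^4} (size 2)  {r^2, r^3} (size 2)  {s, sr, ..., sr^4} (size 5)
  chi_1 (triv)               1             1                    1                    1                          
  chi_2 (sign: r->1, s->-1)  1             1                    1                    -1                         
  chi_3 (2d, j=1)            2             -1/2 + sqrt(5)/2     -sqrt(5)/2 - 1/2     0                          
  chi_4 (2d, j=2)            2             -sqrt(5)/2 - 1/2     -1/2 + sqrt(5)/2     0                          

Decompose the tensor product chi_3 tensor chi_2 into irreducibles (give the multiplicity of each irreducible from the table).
chi_3 tensor chi_2 = chi_3 (all other irreducibles have multiplicity 0).

Proof sketch: The character of a tensor product is the pointwise product (chi_3 * chi_2)(C) = chi_3(C) * chi_2(C):
  {e}: (2)*(1), {r^1, r^4}: (-1/2 + sqrt(5)/2)*(1), {r^2, r^3}: (-sqrt(5)/2 - 1/2)*(1), {s, sr, ..., sr^4}: (0)*(-1)
so (chi_3 * chi_2) takes values
  {e} -> 2, {r^1, r^4} -> -1/2 + sqrt(5)/2, {r^2, r^3} -> -sqrt(5)/2 - 1/2, {s, sr, ..., sr^4} -> 0.
Now take the inner product of this character with each irreducible chi from the table, <chi_3*chi_2, chi> = (1/10) sum_C |C| (chi_3*chi_2)(C) conj(chi(C)):
  <chi_3*chi_2, chi_1> = (1/10)[1*(2)*conj(1) + 2*(-1/2 + sqrt(5)/2)*conj(1) + 2*(-sqrt(5)/2 - 1/2)*conj(1) + 5*(0)*conj(1)]
      = (1/10)[(2) + (-1 + sqrt(5)) + (-sqrt(5) - 1) + (0)] = 0/10 = 0
  <chi_3*chi_2, chi_2> = (1/10)[1*(2)*conj(1) + 2*(-1/2 + sqrt(5)/2)*conj(1) + 2*(-sqrt(5)/2 - 1/2)*conj(1) + 5*(0)*conj(-1)]
      = (1/10)[(2) + (-1 + sqrt(5)) + (-sqrt(5) - 1) + (0)] = 0/10 = 0
  <chi_3*chi_2, chi_3> = (1/10)[1*(2)*conj(2) + 2*(-1/2 + sqrt(5)/2)*conj(-1/2 + sqrt(5)/2) + 2*(-sqrt(5)/2 - 1/2)*conj(-sqrt(5)/2 - 1/2) + 5*(0)*conj(0)]
      = (1/10)[(4) + (3 - sqrt(5)) + (sqrt(5) + 3) + (0)] = 10/10 = 1
  <chi_3*chi_2, chi_4> = (1/10)[1*(2)*conj(2) + 2*(-1/2 + sqrt(5)/2)*conj(-sqrt(5)/2 - 1/2) + 2*(-sqrt(5)/2 - 1/2)*conj(-1/2 + sqrt(5)/2) + 5*(0)*conj(0)]
      = (1/10)[(4) + (-2) + (-2) + (0)] = 0/10 = 0
Hence the multiplicities are chi_3: 1. Dimension check: dim(chi_3)*dim(chi_2) = 2*1 = 2 and sum (mult * dim) = 1*2 = 2.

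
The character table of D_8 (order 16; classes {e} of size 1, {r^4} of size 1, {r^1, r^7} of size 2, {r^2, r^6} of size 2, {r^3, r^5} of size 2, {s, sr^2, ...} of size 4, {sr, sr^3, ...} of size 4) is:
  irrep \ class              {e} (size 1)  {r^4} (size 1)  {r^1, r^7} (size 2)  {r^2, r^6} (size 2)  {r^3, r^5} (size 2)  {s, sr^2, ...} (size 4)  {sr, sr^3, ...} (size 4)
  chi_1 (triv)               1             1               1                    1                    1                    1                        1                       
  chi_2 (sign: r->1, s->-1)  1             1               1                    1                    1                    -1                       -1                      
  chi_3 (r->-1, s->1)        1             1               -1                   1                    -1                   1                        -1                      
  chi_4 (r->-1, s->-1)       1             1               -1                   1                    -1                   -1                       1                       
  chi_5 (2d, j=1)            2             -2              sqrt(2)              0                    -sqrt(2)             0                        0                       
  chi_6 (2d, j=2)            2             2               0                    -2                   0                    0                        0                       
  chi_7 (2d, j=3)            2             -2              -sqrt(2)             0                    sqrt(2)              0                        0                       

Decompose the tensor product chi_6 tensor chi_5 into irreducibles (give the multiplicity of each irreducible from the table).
chi_6 tensor chi_5 = chi_5 + chi_7 (all other irreducibles have multiplicity 0).

Derivation: The character of a tensor product is the pointwise product (chi_6 * chi_5)(C) = chi_6(C) * chi_5(C):
  {e}: (2)*(2), {r^4}: (2)*(-2), {r^1, r^7}: (0)*(sqrt(2)), {r^2, r^6}: (-2)*(0), {r^3, r^5}: (0)*(-sqrt(2)), {s, sr^2, ...}: (0)*(0), {sr, sr^3, ...}: (0)*(0)
so (chi_6 * chi_5) takes values
  {e} -> 4, {r^4} -> -4, {r^1, r^7} -> 0, {r^2, r^6} -> 0, {r^3, r^5} -> 0, {s, sr^2, ...} -> 0, {sr, sr^3, ...} -> 0.
Now take the inner product of this character with each irreducible chi from the table, <chi_6*chi_5, chi> = (1/16) sum_C |C| (chi_6*chi_5)(C) conj(chi(C)):
  <chi_6*chi_5, chi_1> = (1/16)[1*(4)*conj(1) + 1*(-4)*conj(1) + 2*(0)*conj(1) + 2*(0)*conj(1) + 2*(0)*conj(1) + 4*(0)*conj(1) + 4*(0)*conj(1)]
      = (1/16)[(4) + (-4) + (0) + (0) + (0) + (0) + (0)] = 0/16 = 0
  <chi_6*chi_5, chi_2> = (1/16)[1*(4)*conj(1) + 1*(-4)*conj(1) + 2*(0)*conj(1) + 2*(0)*conj(1) + 2*(0)*conj(1) + 4*(0)*conj(-1) + 4*(0)*conj(-1)]
      = (1/16)[(4) + (-4) + (0) + (0) + (0) + (0) + (0)] = 0/16 = 0
  <chi_6*chi_5, chi_3> = (1/16)[1*(4)*conj(1) + 1*(-4)*conj(1) + 2*(0)*conj(-1) + 2*(0)*conj(1) + 2*(0)*conj(-1) + 4*(0)*conj(1) + 4*(0)*conj(-1)]
      = (1/16)[(4) + (-4) + (0) + (0) + (0) + (0) + (0)] = 0/16 = 0
  <chi_6*chi_5, chi_4> = (1/16)[1*(4)*conj(1) + 1*(-4)*conj(1) + 2*(0)*conj(-1) + 2*(0)*conj(1) + 2*(0)*conj(-1) + 4*(0)*conj(-1) + 4*(0)*conj(1)]
      = (1/16)[(4) + (-4) + (0) + (0) + (0) + (0) + (0)] = 0/16 = 0
  <chi_6*chi_5, chi_5> = (1/16)[1*(4)*conj(2) + 1*(-4)*conj(-2) + 2*(0)*conj(sqrt(2)) + 2*(0)*conj(0) + 2*(0)*conj(-sqrt(2)) + 4*(0)*conj(0) + 4*(0)*conj(0)]
      = (1/16)[(8) + (8) + (0) + (0) + (0) + (0) + (0)] = 16/16 = 1
  <chi_6*chi_5, chi_6> = (1/16)[1*(4)*conj(2) + 1*(-4)*conj(2) + 2*(0)*conj(0) + 2*(0)*conj(-2) + 2*(0)*conj(0) + 4*(0)*conj(0) + 4*(0)*conj(0)]
      = (1/16)[(8) + (-8) + (0) + (0) + (0) + (0) + (0)] = 0/16 = 0
  <chi_6*chi_5, chi_7> = (1/16)[1*(4)*conj(2) + 1*(-4)*conj(-2) + 2*(0)*conj(-sqrt(2)) + 2*(0)*conj(0) + 2*(0)*conj(sqrt(2)) + 4*(0)*conj(0) + 4*(0)*conj(0)]
      = (1/16)[(8) + (8) + (0) + (0) + (0) + (0) + (0)] = 16/16 = 1
Hence the multiplicities are chi_5: 1, chi_7: 1. Dimension check: dim(chi_6)*dim(chi_5) = 2*2 = 4 and sum (mult * dim) = 1*2 + 1*2 = 4.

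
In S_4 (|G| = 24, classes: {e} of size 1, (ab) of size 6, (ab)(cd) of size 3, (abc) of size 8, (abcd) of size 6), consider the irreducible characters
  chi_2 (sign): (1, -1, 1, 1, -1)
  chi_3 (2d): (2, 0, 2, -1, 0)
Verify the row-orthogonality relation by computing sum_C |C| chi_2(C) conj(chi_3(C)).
Sum = 0; so <chi_2, chi_3> = 0 (distinct irreducibles are orthogonal).

Argument: Compute term by term over conjugacy classes (|C| * chi_2(C) * conj(chi_3(C))):
  1*(1)*conj(2) + 6*(-1)*conj(0) + 3*(1)*conj(2) + 8*(1)*conj(-1) + 6*(-1)*conj(0)
  = (2) + (0) + (6) + (-8) + (0)
  = 0.
Dividing by |G| = 24 gives 0/24 = 0, matching the row-orthogonality relation <chi_2, chi_3> = [chi_2 = chi_3].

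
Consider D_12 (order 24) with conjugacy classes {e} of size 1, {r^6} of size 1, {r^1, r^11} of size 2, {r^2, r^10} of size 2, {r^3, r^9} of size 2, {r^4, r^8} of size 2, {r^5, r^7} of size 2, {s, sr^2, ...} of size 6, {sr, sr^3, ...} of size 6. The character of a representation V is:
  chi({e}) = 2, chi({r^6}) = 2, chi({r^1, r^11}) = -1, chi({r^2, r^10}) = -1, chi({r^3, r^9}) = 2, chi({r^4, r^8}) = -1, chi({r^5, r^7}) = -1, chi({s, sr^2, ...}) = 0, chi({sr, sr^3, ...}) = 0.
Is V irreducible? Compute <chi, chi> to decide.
Irreducible: <chi, chi> = 1.

Solution. <chi, chi> = (1/|G|) sum_C |C| * |chi(C)|^2 = (1/24)[1*|2|^2 + 1*|2|^2 + 2*|-1|^2 + 2*|-1|^2 + 2*|2|^2 + 2*|-1|^2 + 2*|-1|^2 + 6*|0|^2 + 6*|0|^2]
  = (1/24)[(4) + (4) + (2) + (2) + (8) + (2) + (2) + (0) + (0)] = 24/24 = 1.
A character is irreducible iff <chi, chi> = 1, so this representation is irreducible.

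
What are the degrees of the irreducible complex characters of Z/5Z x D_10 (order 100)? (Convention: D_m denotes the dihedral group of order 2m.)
Dimensions: 1, 1, 1, 1, 1, 1, 1, 1, 1, 1, 1, 1, 1, 1, 1, 1, 1, 1, 1, 1, 2, 2, 2, 2, 2, 2, 2, 2, 2, 2, 2, 2, 2, 2, 2, 2, 2, 2, 2, 2

Working: There are 40 irreducibles (= number of conjugacy classes). Their dimensions d_i satisfy sum d_i^2 = |G| = 100: 1 + 1 + 1 + 1 + 1 + 1 + 1 + 1 + 1 + 1 + 1 + 1 + 1 + 1 + 1 + 1 + 1 + 1 + 1 + 1 + 4 + 4 + 4 + 4 + 4 + 4 + 4 + 4 + 4 + 4 + 4 + 4 + 4 + 4 + 4 + 4 + 4 + 4 + 4 + 4 = 100. (For the product with Z/5Z: each of the 5 1-dim characters of Z/5Z tensors with each irrep of D_10, giving 5 copies of each D_10-dimension.)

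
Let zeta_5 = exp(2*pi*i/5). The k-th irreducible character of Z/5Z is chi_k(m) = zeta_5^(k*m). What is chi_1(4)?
chi_1(4) = zeta_5^4 = exp(-2*I*pi/5)

Reasoning: chi_1(4) = zeta_5^(1*4) = zeta_5^4. Since zeta_5^5 = 1, this equals zeta_5^4 = exp(2*pi*i*4/5) = exp(-2*I*pi/5).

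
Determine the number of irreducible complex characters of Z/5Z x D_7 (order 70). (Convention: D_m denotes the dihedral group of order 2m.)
25

Derivation: The number of irreducible complex representations of a finite group equals its number of conjugacy classes. For a direct product, #classes(G x H) = #classes(G) * #classes(H). Z/5Z has 5 classes (abelian), D_7 has 5 classes, so 5 * 5 = 25, so Z/5Z x D_7 (order 70) has exactly 25 irreducible complex representations.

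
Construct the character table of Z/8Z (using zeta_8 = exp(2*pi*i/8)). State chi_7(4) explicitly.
Character table of Z/8Z (irreps indexed chi_0,...,chi_7 with chi_k(m) = zeta_8^(k*m), zeta_8 = exp(2*pi*i/8)):
  irrep \ class  {0} (size 1)  {1} (size 1)    {2} (size 1)  {3} (size 1)    {4} (size 1)  {5} (size 1)    {6} (size 1)  {7} (size 1)  
  chi_0          1             1               1             1               1             1               1             1             
  chi_1          1             exp(I*pi/4)     I             exp(3*I*pi/4)   -1            exp(-3*I*pi/4)  -I            exp(-I*pi/4)  
  chi_2          1             I               -1            -I              1             I               -1            -I            
  chi_3          1             exp(3*I*pi/4)   -I            exp(I*pi/4)     -1            exp(-I*pi/4)    I             exp(-3*I*pi/4)
  chi_4          1             -1              1             -1              1             -1              1             -1            
  chi_5          1             exp(-3*I*pi/4)  I             exp(-I*pi/4)    -1            exp(I*pi/4)     -I            exp(3*I*pi/4) 
  chi_6          1             -I              -1            I               1             -I              -1            I             
  chi_7          1             exp(-I*pi/4)    -I            exp(-3*I*pi/4)  -1            exp(3*I*pi/4)   I             exp(I*pi/4)   

Spot check: chi_7(4) = zeta_8^(7*4) = zeta_8^28 = -1.

Details: Z/8Z is abelian, so all 8 irreducible complex representations are 1-dimensional. They are given by chi_k(m) = zeta_8^(k*m) for k = 0,...,7. Row orthogonality: sum_m chi_k(m) conj(chi_l(m)) = 8 * [k = l].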